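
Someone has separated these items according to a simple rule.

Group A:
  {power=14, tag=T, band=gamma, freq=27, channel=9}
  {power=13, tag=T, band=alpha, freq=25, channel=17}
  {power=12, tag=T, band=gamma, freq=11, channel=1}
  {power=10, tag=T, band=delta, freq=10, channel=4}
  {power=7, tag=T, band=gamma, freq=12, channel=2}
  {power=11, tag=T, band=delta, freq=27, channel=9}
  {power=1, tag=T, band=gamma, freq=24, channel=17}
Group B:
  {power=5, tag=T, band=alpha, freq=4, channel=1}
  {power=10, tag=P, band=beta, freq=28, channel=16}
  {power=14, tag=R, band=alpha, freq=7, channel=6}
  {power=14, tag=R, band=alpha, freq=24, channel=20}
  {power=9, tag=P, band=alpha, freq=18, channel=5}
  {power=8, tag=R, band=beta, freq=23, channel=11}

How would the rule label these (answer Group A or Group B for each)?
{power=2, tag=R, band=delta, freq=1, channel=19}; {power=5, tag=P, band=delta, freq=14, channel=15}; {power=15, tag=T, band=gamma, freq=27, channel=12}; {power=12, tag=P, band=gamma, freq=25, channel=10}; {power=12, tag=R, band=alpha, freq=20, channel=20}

The simplest hypothesis consistent with all the labels is: tag is T AND freq ≥ 7.
{power=2, tag=R, band=delta, freq=1, channel=19}: Group B (tag is R, freq = 1). {power=5, tag=P, band=delta, freq=14, channel=15}: Group B (tag is P, freq = 14). {power=15, tag=T, band=gamma, freq=27, channel=12}: Group A (tag is T, freq = 27). {power=12, tag=P, band=gamma, freq=25, channel=10}: Group B (tag is P, freq = 25). {power=12, tag=R, band=alpha, freq=20, channel=20}: Group B (tag is R, freq = 20).

Group B, Group B, Group A, Group B, Group B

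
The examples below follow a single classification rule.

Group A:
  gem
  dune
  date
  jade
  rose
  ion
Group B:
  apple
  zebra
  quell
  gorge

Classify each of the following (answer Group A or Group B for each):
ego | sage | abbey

Group A, Group A, Group B

Rule: length ≤ 4. This holds for each 'Group A' example and fails for each 'Group B' one.
ego: length 3, has this property → Group A.
sage: length 4, has this property → Group A.
abbey: length 5, doesn't match → Group B.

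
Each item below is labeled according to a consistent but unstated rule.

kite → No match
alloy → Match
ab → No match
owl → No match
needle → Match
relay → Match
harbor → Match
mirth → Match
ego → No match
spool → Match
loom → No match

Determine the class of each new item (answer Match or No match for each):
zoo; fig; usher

No match, No match, Match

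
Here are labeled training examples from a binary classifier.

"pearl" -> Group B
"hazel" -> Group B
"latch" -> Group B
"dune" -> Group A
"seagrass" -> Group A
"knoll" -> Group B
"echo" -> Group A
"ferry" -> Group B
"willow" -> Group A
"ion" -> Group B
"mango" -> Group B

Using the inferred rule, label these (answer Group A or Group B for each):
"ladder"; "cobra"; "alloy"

'Group A' ⟺ even length.

Group A, Group B, Group B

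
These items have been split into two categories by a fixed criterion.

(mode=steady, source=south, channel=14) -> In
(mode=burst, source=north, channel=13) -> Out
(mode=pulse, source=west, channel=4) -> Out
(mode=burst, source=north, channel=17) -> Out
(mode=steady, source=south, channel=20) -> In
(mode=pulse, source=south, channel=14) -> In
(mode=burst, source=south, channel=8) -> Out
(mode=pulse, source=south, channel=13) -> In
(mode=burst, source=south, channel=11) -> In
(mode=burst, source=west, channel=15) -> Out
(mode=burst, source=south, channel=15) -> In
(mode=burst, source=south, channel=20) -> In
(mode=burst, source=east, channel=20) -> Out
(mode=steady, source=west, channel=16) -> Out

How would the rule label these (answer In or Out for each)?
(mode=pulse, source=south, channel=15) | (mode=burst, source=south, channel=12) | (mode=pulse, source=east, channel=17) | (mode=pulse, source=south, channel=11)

In, In, Out, In

The common property of the 'In' items is: source is south AND channel ≥ 11. No 'Out' item has it.
In: (mode=pulse, source=south, channel=15), since source is south, channel = 15.
In: (mode=burst, source=south, channel=12), since source is south, channel = 12.
Out: (mode=pulse, source=east, channel=17), since source is east, channel = 17.
In: (mode=pulse, source=south, channel=11), since source is south, channel = 11.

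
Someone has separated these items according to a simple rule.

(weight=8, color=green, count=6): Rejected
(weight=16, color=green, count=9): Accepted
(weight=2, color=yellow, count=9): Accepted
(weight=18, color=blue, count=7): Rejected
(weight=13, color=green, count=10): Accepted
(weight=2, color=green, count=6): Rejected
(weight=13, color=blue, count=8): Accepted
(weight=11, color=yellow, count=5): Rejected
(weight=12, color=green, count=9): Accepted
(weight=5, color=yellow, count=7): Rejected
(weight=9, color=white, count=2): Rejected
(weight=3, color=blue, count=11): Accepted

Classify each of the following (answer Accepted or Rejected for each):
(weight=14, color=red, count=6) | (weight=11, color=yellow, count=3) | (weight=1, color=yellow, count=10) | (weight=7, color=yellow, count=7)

The distinguishing property — count ≥ 8 — holds for all the 'Accepted' cases and none of the 'Rejected' cases.
(weight=14, color=red, count=6) — count = 6, hence Rejected. (weight=11, color=yellow, count=3) — count = 3, hence Rejected. (weight=1, color=yellow, count=10) — count = 10, hence Accepted. (weight=7, color=yellow, count=7) — count = 7, hence Rejected.

Rejected, Rejected, Accepted, Rejected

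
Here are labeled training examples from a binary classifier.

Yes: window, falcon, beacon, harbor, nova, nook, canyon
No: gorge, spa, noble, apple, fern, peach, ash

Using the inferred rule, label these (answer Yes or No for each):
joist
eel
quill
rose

No, No, No, Yes

The classifier is using: even length AND contains 'o'.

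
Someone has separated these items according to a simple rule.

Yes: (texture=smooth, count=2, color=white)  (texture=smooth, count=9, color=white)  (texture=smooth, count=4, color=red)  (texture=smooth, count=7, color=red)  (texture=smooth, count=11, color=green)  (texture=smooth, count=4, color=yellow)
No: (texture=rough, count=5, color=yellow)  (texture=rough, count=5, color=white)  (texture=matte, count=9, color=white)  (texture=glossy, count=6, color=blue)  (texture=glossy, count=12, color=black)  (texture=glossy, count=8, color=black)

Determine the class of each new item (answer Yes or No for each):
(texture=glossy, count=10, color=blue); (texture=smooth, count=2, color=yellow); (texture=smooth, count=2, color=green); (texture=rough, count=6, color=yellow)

No, Yes, Yes, No

Comparing the two groups points to one rule — texture is smooth.
No: (texture=glossy, count=10, color=blue), since texture is glossy.
Yes: (texture=smooth, count=2, color=yellow), since texture is smooth.
Yes: (texture=smooth, count=2, color=green), since texture is smooth.
No: (texture=rough, count=6, color=yellow), since texture is rough.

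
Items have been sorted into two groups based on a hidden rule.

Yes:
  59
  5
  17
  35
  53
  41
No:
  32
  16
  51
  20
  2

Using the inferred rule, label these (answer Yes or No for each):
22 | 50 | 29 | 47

No, No, Yes, Yes

The classifier is using: ≡ 5 (mod 6).
22 → 22 mod 6 = 4 → No. 50 → 50 mod 6 = 2 → No. 29 → 29 mod 6 = 5 → Yes. 47 → 47 mod 6 = 5 → Yes.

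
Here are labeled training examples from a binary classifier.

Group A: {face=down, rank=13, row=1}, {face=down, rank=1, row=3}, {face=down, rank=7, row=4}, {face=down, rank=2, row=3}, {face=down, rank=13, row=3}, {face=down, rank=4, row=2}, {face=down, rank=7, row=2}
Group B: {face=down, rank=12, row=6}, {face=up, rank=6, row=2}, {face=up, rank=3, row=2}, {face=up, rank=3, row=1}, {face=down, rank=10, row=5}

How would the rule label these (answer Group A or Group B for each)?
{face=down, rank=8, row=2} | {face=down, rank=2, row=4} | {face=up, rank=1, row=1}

Group A, Group A, Group B

Rule: face is down AND row ≤ 4. This holds for each 'Group A' example and fails for each 'Group B' one.
{face=down, rank=8, row=2}: face is down, row = 2 — passes, so Group A. {face=down, rank=2, row=4}: face is down, row = 4 — passes, so Group A. {face=up, rank=1, row=1}: face is up, row = 1 — doesn't qualify, so Group B.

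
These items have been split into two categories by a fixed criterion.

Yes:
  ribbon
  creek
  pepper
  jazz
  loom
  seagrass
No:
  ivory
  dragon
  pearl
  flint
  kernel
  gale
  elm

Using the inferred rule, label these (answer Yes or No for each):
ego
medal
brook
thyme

The rule appears to be: has a double letter.
ego → no doubled letter → No. medal → no doubled letter → No. brook → 'oo' doubled → Yes. thyme → no doubled letter → No.

No, No, Yes, No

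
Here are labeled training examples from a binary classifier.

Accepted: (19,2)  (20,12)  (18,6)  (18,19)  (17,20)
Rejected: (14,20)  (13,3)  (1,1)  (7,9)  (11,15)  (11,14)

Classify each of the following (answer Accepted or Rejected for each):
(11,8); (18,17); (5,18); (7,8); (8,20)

Rejected, Accepted, Rejected, Rejected, Rejected

All 'Accepted' examples share one property — first ≥ 15 — and every 'Rejected' example lacks it.
(11,8) → first 11 → Rejected. (18,17) → first 18 → Accepted. (5,18) → first 5 → Rejected. (7,8) → first 7 → Rejected. (8,20) → first 8 → Rejected.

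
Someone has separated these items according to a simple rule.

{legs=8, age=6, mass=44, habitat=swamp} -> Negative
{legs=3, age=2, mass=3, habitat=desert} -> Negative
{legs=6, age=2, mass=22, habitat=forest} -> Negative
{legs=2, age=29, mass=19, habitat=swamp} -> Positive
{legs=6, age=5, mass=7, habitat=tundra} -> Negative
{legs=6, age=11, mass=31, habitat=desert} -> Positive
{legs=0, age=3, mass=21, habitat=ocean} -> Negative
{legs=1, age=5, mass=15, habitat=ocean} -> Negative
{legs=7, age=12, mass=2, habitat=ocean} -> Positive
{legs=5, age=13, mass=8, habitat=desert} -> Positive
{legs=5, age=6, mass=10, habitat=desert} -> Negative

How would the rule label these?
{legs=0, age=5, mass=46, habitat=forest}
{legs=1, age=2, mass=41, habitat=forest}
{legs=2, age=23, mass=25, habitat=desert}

One predicate separates the groups cleanly: age ≥ 11.
{legs=0, age=5, mass=46, habitat=forest}: Negative (age = 5). {legs=1, age=2, mass=41, habitat=forest}: Negative (age = 2). {legs=2, age=23, mass=25, habitat=desert}: Positive (age = 23).

Negative, Negative, Positive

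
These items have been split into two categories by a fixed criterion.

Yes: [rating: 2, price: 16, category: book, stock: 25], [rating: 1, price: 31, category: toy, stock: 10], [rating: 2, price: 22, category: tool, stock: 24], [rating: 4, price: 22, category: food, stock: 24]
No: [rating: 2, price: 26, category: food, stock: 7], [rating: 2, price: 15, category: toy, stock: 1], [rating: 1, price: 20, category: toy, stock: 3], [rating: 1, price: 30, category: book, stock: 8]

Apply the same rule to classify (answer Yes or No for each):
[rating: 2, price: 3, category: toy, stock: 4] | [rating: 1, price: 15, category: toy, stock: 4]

No, No

The pattern is that an item is 'Yes' exactly when: stock ≥ 10.
[rating: 2, price: 3, category: toy, stock: 4] — stock = 4, hence No.
[rating: 1, price: 15, category: toy, stock: 4] — stock = 4, hence No.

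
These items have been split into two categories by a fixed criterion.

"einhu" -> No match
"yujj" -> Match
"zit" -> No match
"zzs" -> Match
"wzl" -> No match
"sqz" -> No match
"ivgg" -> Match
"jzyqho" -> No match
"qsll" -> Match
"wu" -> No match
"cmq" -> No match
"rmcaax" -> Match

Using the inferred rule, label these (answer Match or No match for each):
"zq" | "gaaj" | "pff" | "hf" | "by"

'Match' ⟺ has a double letter.
"zq": no doubled letter — fails this test, so No match. "gaaj": 'aa' doubled — checks out, so Match. "pff": 'ff' doubled — checks out, so Match. "hf": no doubled letter — fails this test, so No match. "by": no doubled letter — fails this test, so No match.

No match, Match, Match, No match, No match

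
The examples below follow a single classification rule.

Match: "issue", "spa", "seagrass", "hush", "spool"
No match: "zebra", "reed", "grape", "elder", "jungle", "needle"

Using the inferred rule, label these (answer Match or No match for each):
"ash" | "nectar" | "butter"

Match, No match, No match

Checking candidate rules against both groups, what survives is: contains 's'.
"ash": has 's', meets the rule → Match. "nectar": no 's', does not fit → No match. "butter": no 's', does not fit → No match.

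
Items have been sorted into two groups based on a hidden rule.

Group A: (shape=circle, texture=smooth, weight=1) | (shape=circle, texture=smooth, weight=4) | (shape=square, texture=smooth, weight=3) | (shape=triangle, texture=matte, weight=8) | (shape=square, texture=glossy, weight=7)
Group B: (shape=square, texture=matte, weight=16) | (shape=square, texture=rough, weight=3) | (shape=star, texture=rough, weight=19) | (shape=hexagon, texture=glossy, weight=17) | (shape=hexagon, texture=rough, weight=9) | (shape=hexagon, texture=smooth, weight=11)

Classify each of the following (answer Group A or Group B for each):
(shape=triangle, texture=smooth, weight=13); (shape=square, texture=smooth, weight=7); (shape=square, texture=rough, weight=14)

Group B, Group A, Group B

All 'Group A' examples share one property — texture is not rough AND weight ≤ 8 — and every 'Group B' example lacks it.
(shape=triangle, texture=smooth, weight=13): texture is smooth, weight = 13 — does not pass, so Group B. (shape=square, texture=smooth, weight=7): texture is smooth, weight = 7 — passes, so Group A. (shape=square, texture=rough, weight=14): texture is rough, weight = 14 — does not pass, so Group B.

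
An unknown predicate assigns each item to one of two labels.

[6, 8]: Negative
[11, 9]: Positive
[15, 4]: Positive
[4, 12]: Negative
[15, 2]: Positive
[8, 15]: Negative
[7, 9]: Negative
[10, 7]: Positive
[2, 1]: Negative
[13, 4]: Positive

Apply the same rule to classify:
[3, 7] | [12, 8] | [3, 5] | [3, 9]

The pattern is that an item is 'Positive' exactly when: first ≥ 9.
[3, 7] → first 3 → Negative.
[12, 8] → first 12 → Positive.
[3, 5] → first 3 → Negative.
[3, 9] → first 3 → Negative.

Negative, Positive, Negative, Negative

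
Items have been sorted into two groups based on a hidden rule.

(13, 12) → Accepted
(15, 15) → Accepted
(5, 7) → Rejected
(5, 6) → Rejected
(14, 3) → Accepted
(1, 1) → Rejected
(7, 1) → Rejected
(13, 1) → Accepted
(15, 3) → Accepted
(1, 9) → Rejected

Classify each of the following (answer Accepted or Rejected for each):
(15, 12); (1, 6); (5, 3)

Accepted, Rejected, Rejected

Rule: sum ≥ 14. This holds for each 'Accepted' example and fails for each 'Rejected' one.
Accepted: (15, 12), since 15+12 = 27. Rejected: (1, 6), since 1+6 = 7. Rejected: (5, 3), since 5+3 = 8.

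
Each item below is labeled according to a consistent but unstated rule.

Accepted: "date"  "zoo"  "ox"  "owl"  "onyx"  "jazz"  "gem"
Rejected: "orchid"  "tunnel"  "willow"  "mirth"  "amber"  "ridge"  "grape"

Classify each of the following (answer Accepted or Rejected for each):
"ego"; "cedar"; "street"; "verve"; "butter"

Accepted, Rejected, Rejected, Rejected, Rejected

A rule that fits every label: length ≤ 4 — true of each 'Accepted' example, false of each 'Rejected' one.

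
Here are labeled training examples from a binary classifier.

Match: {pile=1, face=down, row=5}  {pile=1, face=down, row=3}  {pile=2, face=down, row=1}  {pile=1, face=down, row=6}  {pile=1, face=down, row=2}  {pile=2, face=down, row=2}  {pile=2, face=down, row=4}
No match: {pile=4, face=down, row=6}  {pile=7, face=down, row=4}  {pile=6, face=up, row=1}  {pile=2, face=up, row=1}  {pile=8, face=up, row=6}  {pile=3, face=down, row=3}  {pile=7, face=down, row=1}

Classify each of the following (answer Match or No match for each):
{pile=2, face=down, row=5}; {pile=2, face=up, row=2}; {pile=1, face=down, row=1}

Rule: face is down AND pile ≤ 2. This holds for each 'Match' example and fails for each 'No match' one.
{pile=2, face=down, row=5} → face is down, pile = 2 → Match. {pile=2, face=up, row=2} → face is up, pile = 2 → No match. {pile=1, face=down, row=1} → face is down, pile = 1 → Match.

Match, No match, Match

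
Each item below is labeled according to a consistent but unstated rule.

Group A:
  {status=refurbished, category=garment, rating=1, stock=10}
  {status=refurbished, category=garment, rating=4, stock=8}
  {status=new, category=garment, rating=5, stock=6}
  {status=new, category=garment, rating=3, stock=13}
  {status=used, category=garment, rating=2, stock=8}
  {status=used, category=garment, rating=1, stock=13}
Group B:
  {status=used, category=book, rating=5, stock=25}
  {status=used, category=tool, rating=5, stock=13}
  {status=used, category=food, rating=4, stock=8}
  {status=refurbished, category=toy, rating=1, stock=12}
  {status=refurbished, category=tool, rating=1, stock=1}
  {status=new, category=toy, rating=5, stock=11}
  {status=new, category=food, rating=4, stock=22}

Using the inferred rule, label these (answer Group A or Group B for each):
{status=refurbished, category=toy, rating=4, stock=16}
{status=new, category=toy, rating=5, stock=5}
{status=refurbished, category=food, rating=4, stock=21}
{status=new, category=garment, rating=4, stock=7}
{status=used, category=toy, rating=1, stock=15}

The distinguishing property — category is garment — holds for all the 'Group A' cases and none of the 'Group B' cases.
Group B: {status=refurbished, category=toy, rating=4, stock=16}, since category is toy. Group B: {status=new, category=toy, rating=5, stock=5}, since category is toy. Group B: {status=refurbished, category=food, rating=4, stock=21}, since category is food. Group A: {status=new, category=garment, rating=4, stock=7}, since category is garment. Group B: {status=used, category=toy, rating=1, stock=15}, since category is toy.

Group B, Group B, Group B, Group A, Group B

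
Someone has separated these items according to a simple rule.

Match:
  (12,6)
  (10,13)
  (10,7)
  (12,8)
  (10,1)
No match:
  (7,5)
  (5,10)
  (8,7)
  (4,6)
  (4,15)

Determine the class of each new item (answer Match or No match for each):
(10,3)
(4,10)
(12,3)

Match, No match, Match

Every 'Match' example satisfies: first ≥ 10. None of the 'No match' examples do.
(10,3): first 10 — matches, so Match.
(4,10): first 4 — doesn't qualify, so No match.
(12,3): first 12 — matches, so Match.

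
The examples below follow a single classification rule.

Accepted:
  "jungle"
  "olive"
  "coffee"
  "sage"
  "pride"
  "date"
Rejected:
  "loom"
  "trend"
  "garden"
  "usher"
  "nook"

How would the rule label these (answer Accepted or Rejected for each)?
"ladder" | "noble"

Rejected, Accepted

Rule: ends with 'e'. This holds for each 'Accepted' example and fails for each 'Rejected' one.
"ladder": Rejected (ends with 'r'). "noble": Accepted (ends with 'e').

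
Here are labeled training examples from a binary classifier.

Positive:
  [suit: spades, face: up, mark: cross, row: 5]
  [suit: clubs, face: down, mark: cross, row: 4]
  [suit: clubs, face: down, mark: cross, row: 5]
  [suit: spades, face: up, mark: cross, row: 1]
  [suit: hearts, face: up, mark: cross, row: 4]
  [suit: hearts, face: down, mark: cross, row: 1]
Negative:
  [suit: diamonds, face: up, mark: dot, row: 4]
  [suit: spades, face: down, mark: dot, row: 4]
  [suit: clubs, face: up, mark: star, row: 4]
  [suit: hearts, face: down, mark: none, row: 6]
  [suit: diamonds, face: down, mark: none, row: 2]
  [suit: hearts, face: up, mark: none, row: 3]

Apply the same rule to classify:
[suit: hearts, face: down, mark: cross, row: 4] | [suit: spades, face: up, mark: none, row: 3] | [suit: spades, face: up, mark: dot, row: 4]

Positive, Negative, Negative

Rule: mark is cross. This holds for each 'Positive' example and fails for each 'Negative' one.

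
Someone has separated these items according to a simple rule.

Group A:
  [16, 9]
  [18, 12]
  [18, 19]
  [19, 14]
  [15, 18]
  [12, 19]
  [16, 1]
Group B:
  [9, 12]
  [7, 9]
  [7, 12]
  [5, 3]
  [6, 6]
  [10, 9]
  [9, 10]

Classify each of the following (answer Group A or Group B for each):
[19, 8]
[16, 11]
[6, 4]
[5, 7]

Group A, Group A, Group B, Group B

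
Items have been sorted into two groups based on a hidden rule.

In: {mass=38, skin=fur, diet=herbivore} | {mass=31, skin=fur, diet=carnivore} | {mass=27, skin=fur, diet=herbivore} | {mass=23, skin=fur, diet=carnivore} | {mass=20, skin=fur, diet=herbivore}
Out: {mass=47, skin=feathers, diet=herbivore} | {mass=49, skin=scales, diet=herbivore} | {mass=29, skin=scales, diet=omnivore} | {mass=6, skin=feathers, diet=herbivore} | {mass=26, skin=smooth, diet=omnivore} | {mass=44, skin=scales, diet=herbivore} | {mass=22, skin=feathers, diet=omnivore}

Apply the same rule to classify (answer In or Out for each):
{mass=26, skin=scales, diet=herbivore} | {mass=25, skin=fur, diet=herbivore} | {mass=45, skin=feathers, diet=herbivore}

Checking candidate rules against both groups, what survives is: skin is fur.

Out, In, Out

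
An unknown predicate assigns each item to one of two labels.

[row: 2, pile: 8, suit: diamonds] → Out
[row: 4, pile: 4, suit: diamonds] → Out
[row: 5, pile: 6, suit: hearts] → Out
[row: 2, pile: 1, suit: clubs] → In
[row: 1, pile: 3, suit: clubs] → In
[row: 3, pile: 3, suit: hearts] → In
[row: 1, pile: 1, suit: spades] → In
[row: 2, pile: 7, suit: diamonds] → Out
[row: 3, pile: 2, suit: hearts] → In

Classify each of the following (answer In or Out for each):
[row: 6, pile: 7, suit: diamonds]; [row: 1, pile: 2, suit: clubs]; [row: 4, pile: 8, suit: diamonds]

Out, In, Out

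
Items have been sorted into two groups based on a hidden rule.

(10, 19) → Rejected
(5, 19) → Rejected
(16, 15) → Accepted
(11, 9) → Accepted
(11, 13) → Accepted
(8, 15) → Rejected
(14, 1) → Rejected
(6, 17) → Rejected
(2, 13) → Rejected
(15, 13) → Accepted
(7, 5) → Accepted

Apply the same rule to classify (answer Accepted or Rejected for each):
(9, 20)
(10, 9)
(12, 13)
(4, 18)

Rejected, Accepted, Accepted, Rejected

The common property of the 'Accepted' items is: |first − second| ≤ 2. No 'Rejected' item has it.
(9, 20) → |9−20| = 11 → Rejected. (10, 9) → |10−9| = 1 → Accepted. (12, 13) → |12−13| = 1 → Accepted. (4, 18) → |4−18| = 14 → Rejected.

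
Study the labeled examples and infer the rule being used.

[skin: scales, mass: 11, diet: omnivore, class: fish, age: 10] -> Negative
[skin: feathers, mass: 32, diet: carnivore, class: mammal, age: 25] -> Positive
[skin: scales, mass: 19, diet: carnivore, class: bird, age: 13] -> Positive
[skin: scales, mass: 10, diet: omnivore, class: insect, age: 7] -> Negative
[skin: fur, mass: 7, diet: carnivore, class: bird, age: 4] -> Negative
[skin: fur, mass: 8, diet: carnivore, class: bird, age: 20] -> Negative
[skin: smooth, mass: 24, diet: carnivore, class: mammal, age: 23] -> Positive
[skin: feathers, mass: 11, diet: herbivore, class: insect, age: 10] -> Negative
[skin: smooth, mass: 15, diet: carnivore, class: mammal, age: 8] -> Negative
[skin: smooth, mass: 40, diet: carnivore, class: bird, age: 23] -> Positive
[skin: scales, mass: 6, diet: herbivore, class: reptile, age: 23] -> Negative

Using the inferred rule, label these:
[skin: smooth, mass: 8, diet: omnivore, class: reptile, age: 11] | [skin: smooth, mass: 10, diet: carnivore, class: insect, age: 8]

Negative, Negative

All 'Positive' examples share one property — mass ≥ 19 — and every 'Negative' example lacks it.
[skin: smooth, mass: 8, diet: omnivore, class: reptile, age: 11] → mass = 8 → Negative. [skin: smooth, mass: 10, diet: carnivore, class: insect, age: 8] → mass = 10 → Negative.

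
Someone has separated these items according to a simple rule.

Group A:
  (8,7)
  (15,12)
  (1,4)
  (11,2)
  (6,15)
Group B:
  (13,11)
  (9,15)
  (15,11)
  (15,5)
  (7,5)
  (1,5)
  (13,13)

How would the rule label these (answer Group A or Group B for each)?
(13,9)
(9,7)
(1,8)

All 'Group A' examples share one property — sum is odd — and every 'Group B' example lacks it.
(13,9): 13+9 = 22, fails the rule → Group B.
(9,7): 9+7 = 16, fails the rule → Group B.
(1,8): 1+8 = 9, meets the rule → Group A.

Group B, Group B, Group A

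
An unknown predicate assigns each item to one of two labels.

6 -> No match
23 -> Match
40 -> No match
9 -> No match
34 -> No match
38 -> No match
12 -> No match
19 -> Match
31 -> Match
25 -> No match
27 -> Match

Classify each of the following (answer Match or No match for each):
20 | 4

One predicate separates the groups cleanly: ≡ 3 (mod 4).
20 — 20 mod 4 = 0, hence No match.
4 — 4 mod 4 = 0, hence No match.

No match, No match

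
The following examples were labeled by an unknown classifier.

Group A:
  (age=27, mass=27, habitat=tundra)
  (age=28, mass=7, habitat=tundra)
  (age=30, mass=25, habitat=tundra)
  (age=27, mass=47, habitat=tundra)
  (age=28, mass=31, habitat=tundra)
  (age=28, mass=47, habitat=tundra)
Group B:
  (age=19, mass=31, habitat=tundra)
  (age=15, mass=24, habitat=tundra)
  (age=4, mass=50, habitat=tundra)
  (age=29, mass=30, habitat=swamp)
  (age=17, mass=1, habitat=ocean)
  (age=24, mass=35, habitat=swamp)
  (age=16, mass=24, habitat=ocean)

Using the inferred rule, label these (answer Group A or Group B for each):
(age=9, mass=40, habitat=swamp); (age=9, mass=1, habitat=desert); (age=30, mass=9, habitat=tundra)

Group B, Group B, Group A

The classifier is using: habitat is tundra AND age ≥ 24.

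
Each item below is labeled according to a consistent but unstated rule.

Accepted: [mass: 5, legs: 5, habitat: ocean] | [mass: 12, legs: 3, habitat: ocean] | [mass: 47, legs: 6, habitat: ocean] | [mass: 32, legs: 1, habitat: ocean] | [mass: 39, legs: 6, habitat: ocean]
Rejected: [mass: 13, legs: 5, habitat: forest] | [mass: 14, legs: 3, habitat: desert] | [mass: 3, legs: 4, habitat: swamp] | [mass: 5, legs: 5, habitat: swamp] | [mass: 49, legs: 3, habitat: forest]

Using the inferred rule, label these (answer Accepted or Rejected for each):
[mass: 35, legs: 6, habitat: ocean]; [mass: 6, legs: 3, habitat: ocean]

The simplest hypothesis consistent with all the labels is: habitat is ocean.

Accepted, Accepted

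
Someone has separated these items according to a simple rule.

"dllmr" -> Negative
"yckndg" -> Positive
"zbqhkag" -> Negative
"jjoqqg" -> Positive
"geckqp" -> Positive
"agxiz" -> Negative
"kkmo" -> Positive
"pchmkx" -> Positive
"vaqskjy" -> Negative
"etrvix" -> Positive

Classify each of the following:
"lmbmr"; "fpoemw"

The simplest hypothesis consistent with all the labels is: even length.

Negative, Positive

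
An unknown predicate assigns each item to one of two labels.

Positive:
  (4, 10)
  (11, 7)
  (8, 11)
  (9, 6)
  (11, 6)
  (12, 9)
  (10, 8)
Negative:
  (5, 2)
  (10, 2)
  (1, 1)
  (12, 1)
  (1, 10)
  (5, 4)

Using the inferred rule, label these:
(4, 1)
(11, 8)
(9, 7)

Negative, Positive, Positive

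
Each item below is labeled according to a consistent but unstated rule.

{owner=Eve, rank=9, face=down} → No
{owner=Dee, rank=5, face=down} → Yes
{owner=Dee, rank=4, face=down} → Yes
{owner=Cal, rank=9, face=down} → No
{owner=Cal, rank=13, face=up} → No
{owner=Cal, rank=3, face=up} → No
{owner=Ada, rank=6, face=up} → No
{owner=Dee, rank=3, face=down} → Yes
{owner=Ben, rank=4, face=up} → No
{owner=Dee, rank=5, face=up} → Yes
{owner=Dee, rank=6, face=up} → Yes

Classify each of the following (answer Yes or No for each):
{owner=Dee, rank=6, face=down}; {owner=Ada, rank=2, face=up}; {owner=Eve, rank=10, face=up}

Looking at the examples, the only property every 'Yes' case has and every 'No' case lacks is: owner is Dee.

Yes, No, No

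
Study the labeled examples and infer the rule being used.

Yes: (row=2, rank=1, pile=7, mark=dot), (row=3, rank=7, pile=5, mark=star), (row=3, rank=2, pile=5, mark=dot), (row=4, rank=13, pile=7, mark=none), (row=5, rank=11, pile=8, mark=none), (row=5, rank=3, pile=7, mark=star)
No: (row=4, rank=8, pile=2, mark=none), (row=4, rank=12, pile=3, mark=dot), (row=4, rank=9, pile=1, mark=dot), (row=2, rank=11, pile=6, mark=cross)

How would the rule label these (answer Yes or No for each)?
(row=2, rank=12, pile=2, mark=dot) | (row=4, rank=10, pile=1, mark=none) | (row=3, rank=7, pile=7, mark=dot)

No, No, Yes

Every 'Yes' example satisfies: row = 3 OR pile ≥ 7. None of the 'No' examples do.
(row=2, rank=12, pile=2, mark=dot) — row = 2, pile = 2, hence No. (row=4, rank=10, pile=1, mark=none) — row = 4, pile = 1, hence No. (row=3, rank=7, pile=7, mark=dot) — row = 3, pile = 7, hence Yes.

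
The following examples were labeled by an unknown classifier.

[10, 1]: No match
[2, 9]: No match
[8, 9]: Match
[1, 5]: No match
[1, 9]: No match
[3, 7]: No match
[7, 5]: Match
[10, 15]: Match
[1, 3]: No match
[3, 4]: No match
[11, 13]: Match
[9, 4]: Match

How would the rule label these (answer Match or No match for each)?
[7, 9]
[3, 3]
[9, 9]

Match, No match, Match

Every 'Match' example satisfies: sum ≥ 12. None of the 'No match' examples do.
[7, 9]: 7+9 = 16 — has this property, so Match. [3, 3]: 3+3 = 6 — does not fit, so No match. [9, 9]: 9+9 = 18 — has this property, so Match.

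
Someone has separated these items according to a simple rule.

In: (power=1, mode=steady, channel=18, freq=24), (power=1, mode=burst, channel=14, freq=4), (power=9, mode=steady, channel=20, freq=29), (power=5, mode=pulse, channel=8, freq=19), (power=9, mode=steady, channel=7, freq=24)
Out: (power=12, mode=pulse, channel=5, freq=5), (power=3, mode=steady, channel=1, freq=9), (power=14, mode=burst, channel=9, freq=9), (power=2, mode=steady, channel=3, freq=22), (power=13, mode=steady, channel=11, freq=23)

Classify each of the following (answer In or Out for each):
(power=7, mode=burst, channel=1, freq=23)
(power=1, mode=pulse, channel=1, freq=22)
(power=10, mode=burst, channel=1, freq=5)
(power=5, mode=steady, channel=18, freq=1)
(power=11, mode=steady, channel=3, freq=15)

'In' ⟺ channel ≥ 5 AND power ≤ 9.
(power=7, mode=burst, channel=1, freq=23) — channel = 1, power = 7, hence Out.
(power=1, mode=pulse, channel=1, freq=22) — channel = 1, power = 1, hence Out.
(power=10, mode=burst, channel=1, freq=5) — channel = 1, power = 10, hence Out.
(power=5, mode=steady, channel=18, freq=1) — channel = 18, power = 5, hence In.
(power=11, mode=steady, channel=3, freq=15) — channel = 3, power = 11, hence Out.

Out, Out, Out, In, Out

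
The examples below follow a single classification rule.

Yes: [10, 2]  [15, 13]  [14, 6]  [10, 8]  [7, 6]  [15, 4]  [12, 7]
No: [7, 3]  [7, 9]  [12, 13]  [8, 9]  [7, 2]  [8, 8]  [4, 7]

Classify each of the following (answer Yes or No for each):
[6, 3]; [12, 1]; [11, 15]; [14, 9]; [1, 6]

No, Yes, No, Yes, No

One predicate separates the groups cleanly: first > second AND sum ≥ 11.
[6, 3]: 6 > 3, 6+3 = 9, fails the rule → No.
[12, 1]: 12 > 1, 12+1 = 13, matches → Yes.
[11, 15]: 11 < 15, 11+15 = 26, fails the rule → No.
[14, 9]: 14 > 9, 14+9 = 23, matches → Yes.
[1, 6]: 1 < 6, 1+6 = 7, fails the rule → No.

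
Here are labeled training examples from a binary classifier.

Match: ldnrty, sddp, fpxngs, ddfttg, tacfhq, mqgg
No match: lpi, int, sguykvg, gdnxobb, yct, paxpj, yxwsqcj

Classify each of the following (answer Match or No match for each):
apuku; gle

No match, No match

The pattern is that an item is 'Match' exactly when: even length.
apuku: length 5, does not pass → No match. gle: length 3, does not pass → No match.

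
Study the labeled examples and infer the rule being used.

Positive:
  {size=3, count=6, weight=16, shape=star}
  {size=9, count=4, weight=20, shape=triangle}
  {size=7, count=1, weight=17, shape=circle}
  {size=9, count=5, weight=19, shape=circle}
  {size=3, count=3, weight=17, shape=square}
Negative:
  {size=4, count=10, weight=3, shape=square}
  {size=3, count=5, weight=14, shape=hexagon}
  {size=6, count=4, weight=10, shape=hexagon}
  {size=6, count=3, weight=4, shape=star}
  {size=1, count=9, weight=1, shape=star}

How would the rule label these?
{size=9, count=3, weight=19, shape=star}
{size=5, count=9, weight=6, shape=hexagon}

Positive, Negative

The simplest hypothesis consistent with all the labels is: weight ≥ 16.
{size=9, count=3, weight=19, shape=star}: Positive (weight = 19). {size=5, count=9, weight=6, shape=hexagon}: Negative (weight = 6).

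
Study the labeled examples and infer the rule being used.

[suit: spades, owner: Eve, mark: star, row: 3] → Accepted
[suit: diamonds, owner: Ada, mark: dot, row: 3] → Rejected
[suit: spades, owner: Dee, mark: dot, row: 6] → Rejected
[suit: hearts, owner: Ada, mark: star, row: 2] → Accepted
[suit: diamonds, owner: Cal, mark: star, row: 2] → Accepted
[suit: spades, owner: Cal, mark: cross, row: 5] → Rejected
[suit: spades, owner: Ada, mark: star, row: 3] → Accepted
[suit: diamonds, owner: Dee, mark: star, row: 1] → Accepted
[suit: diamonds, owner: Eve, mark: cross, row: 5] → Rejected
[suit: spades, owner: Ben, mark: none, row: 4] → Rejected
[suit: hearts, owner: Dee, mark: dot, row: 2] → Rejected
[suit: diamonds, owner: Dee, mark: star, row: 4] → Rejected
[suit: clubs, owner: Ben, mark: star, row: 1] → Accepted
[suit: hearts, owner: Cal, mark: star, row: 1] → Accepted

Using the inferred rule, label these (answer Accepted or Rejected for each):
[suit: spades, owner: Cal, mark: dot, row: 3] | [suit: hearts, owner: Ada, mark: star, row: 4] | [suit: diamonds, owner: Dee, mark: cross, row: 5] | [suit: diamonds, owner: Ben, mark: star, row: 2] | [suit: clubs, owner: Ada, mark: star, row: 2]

Rejected, Rejected, Rejected, Accepted, Accepted

'Accepted' ⟺ mark is star AND row ≤ 3.
[suit: spades, owner: Cal, mark: dot, row: 3]: mark is dot, row = 3, fails this test → Rejected.
[suit: hearts, owner: Ada, mark: star, row: 4]: mark is star, row = 4, fails this test → Rejected.
[suit: diamonds, owner: Dee, mark: cross, row: 5]: mark is cross, row = 5, fails this test → Rejected.
[suit: diamonds, owner: Ben, mark: star, row: 2]: mark is star, row = 2, satisfies this → Accepted.
[suit: clubs, owner: Ada, mark: star, row: 2]: mark is star, row = 2, satisfies this → Accepted.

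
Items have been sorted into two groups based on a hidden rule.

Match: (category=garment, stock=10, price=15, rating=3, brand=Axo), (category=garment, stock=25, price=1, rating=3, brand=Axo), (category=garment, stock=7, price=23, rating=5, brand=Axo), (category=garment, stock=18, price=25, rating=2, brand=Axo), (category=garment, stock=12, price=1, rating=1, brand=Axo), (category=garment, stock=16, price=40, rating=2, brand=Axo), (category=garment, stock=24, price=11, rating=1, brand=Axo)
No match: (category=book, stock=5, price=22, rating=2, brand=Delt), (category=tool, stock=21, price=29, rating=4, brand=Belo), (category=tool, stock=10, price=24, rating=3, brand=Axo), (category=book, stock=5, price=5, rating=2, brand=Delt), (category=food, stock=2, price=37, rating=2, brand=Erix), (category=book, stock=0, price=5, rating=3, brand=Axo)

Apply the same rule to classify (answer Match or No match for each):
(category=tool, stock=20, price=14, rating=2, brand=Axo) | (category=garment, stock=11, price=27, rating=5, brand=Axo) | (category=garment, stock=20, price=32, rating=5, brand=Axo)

All 'Match' examples share one property — category is garment — and every 'No match' example lacks it.

No match, Match, Match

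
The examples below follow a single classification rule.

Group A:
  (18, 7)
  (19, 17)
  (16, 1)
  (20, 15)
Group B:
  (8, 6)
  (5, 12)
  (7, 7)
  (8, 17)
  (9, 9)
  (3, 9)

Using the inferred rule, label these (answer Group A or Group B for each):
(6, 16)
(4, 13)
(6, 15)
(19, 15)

Group B, Group B, Group B, Group A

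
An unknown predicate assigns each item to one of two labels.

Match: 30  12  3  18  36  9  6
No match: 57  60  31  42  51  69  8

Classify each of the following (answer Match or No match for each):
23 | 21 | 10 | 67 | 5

No match, Match, No match, No match, No match

'Match' ⟺ multiple of 3 AND at most 36.
No match: 23, since 23 = 3·7 + 2, 23 ≤ 36.
Match: 21, since 21 = 3·7, 21 ≤ 36.
No match: 10, since 10 = 3·3 + 1, 10 ≤ 36.
No match: 67, since 67 = 3·22 + 1, 67 > 36.
No match: 5, since 5 = 3·1 + 2, 5 ≤ 36.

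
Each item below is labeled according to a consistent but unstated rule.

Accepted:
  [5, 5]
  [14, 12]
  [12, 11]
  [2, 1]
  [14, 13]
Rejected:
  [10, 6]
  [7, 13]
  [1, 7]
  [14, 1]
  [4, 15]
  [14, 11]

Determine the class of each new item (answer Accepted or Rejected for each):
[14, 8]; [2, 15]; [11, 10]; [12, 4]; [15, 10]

Every 'Accepted' example satisfies: |first − second| ≤ 2. None of the 'Rejected' examples do.
[14, 8]: Rejected (|14−8| = 6).
[2, 15]: Rejected (|2−15| = 13).
[11, 10]: Accepted (|11−10| = 1).
[12, 4]: Rejected (|12−4| = 8).
[15, 10]: Rejected (|15−10| = 5).

Rejected, Rejected, Accepted, Rejected, Rejected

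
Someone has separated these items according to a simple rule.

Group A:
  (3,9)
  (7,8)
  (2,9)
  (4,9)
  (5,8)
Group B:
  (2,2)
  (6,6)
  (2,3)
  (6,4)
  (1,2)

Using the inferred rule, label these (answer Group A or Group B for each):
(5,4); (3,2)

Group B, Group B

The pattern is that an item is 'Group A' exactly when: second ≥ 7.
(5,4): second 4 — lacks this property, so Group B.
(3,2): second 2 — lacks this property, so Group B.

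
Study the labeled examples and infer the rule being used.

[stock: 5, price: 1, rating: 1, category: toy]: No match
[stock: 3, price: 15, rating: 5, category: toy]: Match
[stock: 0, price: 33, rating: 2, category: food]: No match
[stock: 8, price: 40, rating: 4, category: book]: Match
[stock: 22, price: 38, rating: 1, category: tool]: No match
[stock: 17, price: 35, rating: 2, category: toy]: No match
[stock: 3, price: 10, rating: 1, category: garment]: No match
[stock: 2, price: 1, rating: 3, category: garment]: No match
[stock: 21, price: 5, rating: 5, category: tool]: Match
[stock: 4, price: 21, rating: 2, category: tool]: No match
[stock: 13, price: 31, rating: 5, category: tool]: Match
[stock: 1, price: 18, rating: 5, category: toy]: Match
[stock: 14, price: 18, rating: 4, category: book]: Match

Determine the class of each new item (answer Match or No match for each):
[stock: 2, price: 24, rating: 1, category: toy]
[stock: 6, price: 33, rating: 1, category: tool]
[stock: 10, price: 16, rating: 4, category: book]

No match, No match, Match

Every 'Match' example satisfies: rating ≥ 4. None of the 'No match' examples do.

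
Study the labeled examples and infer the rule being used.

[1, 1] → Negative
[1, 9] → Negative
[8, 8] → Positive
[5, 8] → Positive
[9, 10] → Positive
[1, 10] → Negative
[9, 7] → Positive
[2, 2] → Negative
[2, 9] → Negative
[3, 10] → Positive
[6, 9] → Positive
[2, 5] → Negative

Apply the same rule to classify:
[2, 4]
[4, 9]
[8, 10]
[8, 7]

Every 'Positive' example satisfies: sum ≥ 13. None of the 'Negative' examples do.

Negative, Positive, Positive, Positive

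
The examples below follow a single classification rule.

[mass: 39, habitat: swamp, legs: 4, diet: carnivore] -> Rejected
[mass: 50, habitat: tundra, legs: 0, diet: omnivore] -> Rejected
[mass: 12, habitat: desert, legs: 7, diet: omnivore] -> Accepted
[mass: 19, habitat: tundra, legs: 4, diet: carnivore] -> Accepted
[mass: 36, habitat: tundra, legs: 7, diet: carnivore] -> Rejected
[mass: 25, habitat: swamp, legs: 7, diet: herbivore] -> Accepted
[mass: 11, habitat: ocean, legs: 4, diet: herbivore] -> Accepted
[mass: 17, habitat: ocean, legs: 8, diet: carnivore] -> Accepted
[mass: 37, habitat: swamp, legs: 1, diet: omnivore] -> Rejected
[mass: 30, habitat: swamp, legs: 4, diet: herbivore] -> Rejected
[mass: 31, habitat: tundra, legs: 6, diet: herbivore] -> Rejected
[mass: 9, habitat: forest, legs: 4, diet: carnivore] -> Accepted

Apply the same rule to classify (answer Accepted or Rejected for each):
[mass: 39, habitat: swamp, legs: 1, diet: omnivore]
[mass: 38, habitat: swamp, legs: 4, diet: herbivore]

Rejected, Rejected

One predicate separates the groups cleanly: mass ≤ 25.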